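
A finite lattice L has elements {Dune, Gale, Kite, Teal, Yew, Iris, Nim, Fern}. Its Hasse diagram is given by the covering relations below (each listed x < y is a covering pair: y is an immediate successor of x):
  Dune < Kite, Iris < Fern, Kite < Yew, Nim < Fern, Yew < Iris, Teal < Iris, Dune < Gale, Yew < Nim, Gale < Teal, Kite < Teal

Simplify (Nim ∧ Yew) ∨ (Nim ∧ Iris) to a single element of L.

Nim ∧ Yew = Yew
Nim ∧ Iris = Yew
Yew ∨ Yew = Yew

Yew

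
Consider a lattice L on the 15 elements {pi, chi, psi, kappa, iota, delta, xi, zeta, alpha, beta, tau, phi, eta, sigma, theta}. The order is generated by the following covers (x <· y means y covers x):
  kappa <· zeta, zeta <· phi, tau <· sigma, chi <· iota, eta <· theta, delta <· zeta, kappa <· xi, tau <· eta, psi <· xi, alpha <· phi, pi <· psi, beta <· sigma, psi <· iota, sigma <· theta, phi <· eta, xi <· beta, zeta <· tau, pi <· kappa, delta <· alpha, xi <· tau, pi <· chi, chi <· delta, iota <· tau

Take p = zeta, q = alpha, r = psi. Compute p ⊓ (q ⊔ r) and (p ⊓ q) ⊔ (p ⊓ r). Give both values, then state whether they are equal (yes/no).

zeta; delta; no

q ⊔ r = eta, so p ⊓ (q ⊔ r) = zeta ⊓ eta = zeta.
p ⊓ q = delta and p ⊓ r = pi, so (p ⊓ q) ⊔ (p ⊓ r) = delta ⊔ pi = delta.
Equal: no.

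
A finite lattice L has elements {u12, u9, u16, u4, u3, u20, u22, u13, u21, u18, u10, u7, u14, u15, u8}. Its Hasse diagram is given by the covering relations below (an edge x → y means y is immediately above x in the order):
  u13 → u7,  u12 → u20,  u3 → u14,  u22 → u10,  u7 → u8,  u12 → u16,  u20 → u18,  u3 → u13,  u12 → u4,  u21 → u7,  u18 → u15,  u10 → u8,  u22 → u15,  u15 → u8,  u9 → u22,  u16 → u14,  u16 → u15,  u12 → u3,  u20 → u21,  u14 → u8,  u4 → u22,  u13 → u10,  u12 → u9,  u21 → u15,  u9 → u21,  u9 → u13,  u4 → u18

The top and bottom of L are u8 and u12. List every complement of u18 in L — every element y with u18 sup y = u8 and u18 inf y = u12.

u13, u14, u3

Need y with u18 ∨ y = u8 and u18 ∧ y = u12.
Checking each element gives: u13, u14, u3.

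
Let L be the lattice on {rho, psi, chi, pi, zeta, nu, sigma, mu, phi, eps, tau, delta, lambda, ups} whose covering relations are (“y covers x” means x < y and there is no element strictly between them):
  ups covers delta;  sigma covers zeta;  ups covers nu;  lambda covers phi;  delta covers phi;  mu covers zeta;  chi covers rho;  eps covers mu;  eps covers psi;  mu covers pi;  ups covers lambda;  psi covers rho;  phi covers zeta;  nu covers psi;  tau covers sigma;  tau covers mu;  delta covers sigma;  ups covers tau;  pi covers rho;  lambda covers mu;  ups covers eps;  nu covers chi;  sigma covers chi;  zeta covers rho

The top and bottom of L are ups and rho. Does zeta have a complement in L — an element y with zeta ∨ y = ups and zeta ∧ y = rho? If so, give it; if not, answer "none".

Need y with zeta ∨ y = ups and zeta ∧ y = rho.
Checking each element gives: nu.

nu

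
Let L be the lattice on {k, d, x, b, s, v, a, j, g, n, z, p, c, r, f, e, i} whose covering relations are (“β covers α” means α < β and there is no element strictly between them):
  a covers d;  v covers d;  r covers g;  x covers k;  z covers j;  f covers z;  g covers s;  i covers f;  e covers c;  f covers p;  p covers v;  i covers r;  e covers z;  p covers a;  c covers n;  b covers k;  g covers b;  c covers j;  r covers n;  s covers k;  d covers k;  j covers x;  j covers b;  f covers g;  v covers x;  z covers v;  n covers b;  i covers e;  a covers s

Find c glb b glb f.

Common lower bounds of {c, b, f}: b, k.
The greatest among these is b.

b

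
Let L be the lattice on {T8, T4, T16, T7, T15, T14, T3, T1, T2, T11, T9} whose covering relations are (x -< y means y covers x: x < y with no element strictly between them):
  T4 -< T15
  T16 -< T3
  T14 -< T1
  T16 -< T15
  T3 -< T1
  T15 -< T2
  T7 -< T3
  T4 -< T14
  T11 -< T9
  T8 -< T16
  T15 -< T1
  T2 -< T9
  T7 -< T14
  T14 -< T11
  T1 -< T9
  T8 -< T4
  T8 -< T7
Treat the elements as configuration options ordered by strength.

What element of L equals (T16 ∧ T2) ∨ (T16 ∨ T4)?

T16 ∧ T2 = T16
T16 ∨ T4 = T15
T16 ∨ T15 = T15

T15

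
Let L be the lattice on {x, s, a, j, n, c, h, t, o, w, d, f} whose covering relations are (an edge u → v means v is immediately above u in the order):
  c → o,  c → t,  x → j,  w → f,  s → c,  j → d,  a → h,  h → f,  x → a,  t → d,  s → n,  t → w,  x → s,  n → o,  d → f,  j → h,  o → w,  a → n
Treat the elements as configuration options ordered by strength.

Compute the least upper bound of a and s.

Common upper bounds of {a, s}: f, n, o, w.
The least among these is n.

n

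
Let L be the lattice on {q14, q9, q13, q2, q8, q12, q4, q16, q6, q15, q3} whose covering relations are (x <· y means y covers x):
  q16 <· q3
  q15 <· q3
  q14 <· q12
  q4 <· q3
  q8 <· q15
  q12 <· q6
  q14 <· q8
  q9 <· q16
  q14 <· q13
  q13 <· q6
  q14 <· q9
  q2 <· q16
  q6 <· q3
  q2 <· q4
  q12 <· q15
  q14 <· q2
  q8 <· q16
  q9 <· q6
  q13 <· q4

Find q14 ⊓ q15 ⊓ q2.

q14

Common lower bounds of {q14, q15, q2}: q14.
The greatest among these is q14.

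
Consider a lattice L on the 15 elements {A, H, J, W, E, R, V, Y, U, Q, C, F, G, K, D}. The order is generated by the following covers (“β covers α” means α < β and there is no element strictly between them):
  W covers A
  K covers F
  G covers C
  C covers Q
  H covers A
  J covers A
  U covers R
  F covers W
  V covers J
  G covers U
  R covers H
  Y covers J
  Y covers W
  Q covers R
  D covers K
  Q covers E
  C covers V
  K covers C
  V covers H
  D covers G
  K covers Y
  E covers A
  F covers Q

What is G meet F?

Q

Common lower bounds of {G, F}: A, E, H, Q, R.
The greatest among these is Q.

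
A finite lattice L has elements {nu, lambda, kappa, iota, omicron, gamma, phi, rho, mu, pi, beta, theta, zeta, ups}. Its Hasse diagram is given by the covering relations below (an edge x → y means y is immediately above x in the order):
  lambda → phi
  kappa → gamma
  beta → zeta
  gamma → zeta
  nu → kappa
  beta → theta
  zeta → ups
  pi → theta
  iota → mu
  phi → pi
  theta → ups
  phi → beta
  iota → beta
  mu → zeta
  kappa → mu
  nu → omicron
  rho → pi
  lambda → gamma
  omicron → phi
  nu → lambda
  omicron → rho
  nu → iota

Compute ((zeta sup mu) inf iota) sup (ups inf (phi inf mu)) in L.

iota

zeta ∨ mu = zeta
zeta ∧ iota = iota
phi ∧ mu = nu
ups ∧ nu = nu
iota ∨ nu = iota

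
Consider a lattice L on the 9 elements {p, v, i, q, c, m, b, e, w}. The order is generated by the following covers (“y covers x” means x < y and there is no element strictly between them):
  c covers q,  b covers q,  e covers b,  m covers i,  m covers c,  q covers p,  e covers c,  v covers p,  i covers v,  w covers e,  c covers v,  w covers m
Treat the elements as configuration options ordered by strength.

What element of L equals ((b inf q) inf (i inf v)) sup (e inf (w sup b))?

b ∧ q = q
i ∧ v = v
q ∧ v = p
w ∨ b = w
e ∧ w = e
p ∨ e = e

e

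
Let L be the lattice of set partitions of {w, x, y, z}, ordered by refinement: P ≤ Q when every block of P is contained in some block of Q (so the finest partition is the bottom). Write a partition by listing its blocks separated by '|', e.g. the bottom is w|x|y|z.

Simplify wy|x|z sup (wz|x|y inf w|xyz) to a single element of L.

wz|x|y ∧ w|xyz = w|x|y|z
wy|x|z ∨ w|x|y|z = wy|x|z

wy|x|z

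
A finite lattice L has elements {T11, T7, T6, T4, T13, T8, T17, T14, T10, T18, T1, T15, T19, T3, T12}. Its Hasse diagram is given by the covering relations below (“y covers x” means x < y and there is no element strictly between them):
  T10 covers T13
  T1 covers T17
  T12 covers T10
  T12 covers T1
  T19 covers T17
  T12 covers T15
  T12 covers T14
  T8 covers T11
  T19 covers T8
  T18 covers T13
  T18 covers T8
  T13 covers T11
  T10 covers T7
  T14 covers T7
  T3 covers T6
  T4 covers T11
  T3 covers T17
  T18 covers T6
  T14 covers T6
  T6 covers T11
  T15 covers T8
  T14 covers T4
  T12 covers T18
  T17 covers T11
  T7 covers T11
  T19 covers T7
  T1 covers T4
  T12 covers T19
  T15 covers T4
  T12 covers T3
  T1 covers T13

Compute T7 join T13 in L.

T7 ∨ T13 = T10

T10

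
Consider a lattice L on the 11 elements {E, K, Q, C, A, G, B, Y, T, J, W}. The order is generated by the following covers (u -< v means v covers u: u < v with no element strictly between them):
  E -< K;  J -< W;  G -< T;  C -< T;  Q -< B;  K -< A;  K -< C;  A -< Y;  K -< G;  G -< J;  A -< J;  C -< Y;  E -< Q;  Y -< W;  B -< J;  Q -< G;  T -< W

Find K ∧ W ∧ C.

Common lower bounds of {K, W, C}: E, K.
The greatest among these is K.

K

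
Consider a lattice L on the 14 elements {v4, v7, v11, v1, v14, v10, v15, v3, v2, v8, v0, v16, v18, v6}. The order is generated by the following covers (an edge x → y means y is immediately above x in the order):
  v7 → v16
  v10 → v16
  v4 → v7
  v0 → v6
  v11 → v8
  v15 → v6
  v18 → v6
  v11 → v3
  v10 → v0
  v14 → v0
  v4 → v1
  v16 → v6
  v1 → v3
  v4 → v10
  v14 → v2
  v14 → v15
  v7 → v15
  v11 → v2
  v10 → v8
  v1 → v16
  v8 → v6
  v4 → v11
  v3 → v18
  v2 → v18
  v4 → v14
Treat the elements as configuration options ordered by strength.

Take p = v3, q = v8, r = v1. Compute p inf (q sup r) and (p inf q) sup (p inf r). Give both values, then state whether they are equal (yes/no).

q sup r = v6, so p inf (q sup r) = v3 inf v6 = v3.
p inf q = v11 and p inf r = v1, so (p inf q) sup (p inf r) = v11 sup v1 = v3.
Equal: yes.

v3; v3; yes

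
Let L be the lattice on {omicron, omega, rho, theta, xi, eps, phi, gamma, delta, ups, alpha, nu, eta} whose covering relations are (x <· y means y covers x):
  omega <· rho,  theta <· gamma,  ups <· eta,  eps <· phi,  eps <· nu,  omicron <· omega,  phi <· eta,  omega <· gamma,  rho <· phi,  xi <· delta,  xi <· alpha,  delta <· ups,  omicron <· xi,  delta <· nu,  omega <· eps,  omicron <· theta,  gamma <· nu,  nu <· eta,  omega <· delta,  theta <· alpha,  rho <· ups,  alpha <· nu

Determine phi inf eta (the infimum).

Common lower bounds of {phi, eta}: eps, omega, omicron, phi, rho.
The greatest among these is phi.

phi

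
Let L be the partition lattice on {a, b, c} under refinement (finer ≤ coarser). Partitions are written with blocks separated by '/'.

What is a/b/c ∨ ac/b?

The join of a/b/c and ac/b merges any blocks that overlap across the partitions, giving ac/b.

ac/b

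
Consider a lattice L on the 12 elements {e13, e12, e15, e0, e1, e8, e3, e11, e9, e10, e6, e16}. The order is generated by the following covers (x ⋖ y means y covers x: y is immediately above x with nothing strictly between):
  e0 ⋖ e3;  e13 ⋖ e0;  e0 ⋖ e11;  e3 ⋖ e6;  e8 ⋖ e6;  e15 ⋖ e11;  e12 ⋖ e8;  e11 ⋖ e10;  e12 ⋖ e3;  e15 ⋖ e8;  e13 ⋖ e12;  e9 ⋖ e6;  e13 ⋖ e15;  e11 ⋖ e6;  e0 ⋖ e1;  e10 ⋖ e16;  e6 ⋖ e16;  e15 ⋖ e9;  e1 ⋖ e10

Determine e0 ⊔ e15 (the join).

Common upper bounds of {e0, e15}: e10, e11, e16, e6.
The least among these is e11.

e11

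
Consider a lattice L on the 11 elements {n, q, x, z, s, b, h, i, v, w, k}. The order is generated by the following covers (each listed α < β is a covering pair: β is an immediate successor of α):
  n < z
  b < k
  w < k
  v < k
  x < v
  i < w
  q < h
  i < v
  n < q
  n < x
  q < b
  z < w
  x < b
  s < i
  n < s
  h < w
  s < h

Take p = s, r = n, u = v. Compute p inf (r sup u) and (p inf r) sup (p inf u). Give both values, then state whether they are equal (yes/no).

r sup u = v, so p inf (r sup u) = s inf v = s.
p inf r = n and p inf u = s, so (p inf r) sup (p inf u) = n sup s = s.
Equal: yes.

s; s; yes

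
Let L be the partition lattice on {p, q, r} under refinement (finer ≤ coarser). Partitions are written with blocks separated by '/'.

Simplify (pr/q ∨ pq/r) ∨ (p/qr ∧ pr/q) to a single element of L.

pqr

pr/q ∨ pq/r = pqr
p/qr ∧ pr/q = p/q/r
pqr ∨ p/q/r = pqr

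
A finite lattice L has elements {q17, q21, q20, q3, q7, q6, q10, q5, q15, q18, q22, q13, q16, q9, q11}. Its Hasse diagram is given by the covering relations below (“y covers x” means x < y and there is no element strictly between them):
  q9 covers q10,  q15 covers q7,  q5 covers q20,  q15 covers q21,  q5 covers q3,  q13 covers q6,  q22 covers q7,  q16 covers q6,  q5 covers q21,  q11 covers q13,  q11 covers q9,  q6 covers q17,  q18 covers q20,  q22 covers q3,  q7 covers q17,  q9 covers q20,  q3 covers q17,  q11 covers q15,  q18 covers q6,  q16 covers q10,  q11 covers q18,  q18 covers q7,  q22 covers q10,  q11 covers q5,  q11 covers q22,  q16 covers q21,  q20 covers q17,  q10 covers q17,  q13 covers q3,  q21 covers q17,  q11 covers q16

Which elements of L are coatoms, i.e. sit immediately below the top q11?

The coatoms are exactly the elements covered by q11: q13, q15, q16, q18, q22, q5, q9.

q13, q15, q16, q18, q22, q5, q9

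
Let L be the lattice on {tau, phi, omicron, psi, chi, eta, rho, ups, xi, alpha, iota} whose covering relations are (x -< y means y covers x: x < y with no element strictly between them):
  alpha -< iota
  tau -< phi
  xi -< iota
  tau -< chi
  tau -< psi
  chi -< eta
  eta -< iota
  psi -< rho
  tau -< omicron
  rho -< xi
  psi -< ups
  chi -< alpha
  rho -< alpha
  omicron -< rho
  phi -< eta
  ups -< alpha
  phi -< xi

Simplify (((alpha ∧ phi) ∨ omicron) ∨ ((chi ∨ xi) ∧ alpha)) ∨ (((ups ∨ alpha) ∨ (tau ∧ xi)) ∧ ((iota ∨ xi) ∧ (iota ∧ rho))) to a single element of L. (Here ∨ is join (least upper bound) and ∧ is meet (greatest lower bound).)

alpha ∧ phi = tau
tau ∨ omicron = omicron
chi ∨ xi = iota
iota ∧ alpha = alpha
omicron ∨ alpha = alpha
ups ∨ alpha = alpha
tau ∧ xi = tau
alpha ∨ tau = alpha
iota ∨ xi = iota
iota ∧ rho = rho
iota ∧ rho = rho
alpha ∧ rho = rho
alpha ∨ rho = alpha

alpha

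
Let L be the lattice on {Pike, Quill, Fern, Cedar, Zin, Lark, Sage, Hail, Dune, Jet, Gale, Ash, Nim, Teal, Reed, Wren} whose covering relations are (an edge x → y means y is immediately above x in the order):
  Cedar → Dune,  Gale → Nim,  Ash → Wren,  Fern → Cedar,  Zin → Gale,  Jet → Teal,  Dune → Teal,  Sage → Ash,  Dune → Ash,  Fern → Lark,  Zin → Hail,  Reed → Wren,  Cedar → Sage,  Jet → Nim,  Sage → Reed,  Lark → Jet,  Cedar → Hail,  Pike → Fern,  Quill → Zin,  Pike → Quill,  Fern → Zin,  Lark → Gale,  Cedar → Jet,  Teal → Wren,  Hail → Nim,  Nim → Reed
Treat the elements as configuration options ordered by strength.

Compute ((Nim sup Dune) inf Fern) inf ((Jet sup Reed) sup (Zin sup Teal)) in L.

Fern

Nim ∨ Dune = Wren
Wren ∧ Fern = Fern
Jet ∨ Reed = Reed
Zin ∨ Teal = Wren
Reed ∨ Wren = Wren
Fern ∧ Wren = Fern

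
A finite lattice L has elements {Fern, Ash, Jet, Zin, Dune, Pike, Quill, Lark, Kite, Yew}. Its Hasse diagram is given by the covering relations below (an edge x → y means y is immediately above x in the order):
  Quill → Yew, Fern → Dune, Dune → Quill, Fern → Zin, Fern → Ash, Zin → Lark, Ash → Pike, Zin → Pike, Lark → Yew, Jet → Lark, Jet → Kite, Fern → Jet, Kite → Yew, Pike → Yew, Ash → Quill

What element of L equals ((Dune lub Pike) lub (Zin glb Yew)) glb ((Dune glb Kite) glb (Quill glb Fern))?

Dune ∨ Pike = Yew
Zin ∧ Yew = Zin
Yew ∨ Zin = Yew
Dune ∧ Kite = Fern
Quill ∧ Fern = Fern
Fern ∧ Fern = Fern
Yew ∧ Fern = Fern

Fern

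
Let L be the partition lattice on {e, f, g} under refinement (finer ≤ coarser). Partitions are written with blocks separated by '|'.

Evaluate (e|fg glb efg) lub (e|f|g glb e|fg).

e|fg ∧ efg = e|fg
e|f|g ∧ e|fg = e|f|g
e|fg ∨ e|f|g = e|fg

e|fg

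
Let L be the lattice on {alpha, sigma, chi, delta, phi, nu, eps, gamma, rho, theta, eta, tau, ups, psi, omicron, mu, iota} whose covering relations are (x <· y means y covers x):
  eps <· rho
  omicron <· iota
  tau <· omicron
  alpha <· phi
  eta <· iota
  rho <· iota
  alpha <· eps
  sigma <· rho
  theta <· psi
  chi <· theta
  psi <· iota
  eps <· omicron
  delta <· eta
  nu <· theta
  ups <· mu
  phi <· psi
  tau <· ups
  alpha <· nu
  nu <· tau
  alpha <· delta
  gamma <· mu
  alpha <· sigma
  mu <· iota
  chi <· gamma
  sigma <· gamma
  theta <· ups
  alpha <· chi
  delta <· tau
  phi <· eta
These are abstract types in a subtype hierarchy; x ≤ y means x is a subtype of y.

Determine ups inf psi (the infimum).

theta

Common lower bounds of {ups, psi}: alpha, chi, nu, theta.
The greatest among these is theta.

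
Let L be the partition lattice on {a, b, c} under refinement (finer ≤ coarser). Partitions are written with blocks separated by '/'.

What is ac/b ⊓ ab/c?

The meet (common refinement) of ac/b and ab/c intersects blocks pairwise, giving a/b/c.

a/b/c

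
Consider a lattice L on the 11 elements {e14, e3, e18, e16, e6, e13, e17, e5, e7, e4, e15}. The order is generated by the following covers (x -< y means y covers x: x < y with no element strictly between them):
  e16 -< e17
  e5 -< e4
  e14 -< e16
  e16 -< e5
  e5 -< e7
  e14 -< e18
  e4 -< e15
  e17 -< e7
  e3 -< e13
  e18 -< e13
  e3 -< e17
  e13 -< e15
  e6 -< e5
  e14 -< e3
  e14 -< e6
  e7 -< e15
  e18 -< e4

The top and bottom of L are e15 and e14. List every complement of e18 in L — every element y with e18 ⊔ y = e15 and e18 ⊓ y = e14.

e17, e7

Need y with e18 ∨ y = e15 and e18 ∧ y = e14.
Checking each element gives: e17, e7.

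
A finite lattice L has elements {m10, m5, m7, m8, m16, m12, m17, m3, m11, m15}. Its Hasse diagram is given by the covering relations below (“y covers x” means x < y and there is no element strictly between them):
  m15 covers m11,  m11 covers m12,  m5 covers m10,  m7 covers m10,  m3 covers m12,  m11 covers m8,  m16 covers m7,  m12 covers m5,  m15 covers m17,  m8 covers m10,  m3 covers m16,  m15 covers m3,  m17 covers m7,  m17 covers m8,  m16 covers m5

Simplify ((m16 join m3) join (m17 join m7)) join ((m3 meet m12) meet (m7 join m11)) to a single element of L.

m15

m16 ∨ m3 = m3
m17 ∨ m7 = m17
m3 ∨ m17 = m15
m3 ∧ m12 = m12
m7 ∨ m11 = m15
m12 ∧ m15 = m12
m15 ∨ m12 = m15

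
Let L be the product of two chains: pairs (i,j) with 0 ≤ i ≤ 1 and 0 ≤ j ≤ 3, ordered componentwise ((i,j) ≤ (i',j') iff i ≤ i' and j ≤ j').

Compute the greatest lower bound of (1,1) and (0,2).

(0,1)

Common lower bounds of {(1,1), (0,2)}: (0,0), (0,1).
The greatest among these is (0,1).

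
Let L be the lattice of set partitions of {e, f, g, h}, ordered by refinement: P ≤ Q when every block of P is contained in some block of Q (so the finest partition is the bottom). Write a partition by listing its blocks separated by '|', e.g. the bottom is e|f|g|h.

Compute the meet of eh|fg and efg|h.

e|fg|h

Common lower bounds of {eh|fg, efg|h}: e|fg|h, e|f|g|h.
The greatest among these is e|fg|h.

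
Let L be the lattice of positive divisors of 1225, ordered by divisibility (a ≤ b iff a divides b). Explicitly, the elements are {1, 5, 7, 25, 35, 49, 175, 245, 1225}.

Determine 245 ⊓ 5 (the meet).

In the divisibility order, the meet is the greatest common divisor: gcd(245, 5) = 5.

5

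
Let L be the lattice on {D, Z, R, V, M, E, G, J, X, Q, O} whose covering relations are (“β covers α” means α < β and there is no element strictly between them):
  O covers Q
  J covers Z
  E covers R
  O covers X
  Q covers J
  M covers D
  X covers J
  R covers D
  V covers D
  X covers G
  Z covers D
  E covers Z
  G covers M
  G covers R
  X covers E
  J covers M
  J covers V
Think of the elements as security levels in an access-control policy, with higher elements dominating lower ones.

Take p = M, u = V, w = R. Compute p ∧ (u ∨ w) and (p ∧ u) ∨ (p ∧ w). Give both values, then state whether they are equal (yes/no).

M; D; no

u ∨ w = X, so p ∧ (u ∨ w) = M ∧ X = M.
p ∧ u = D and p ∧ w = D, so (p ∧ u) ∨ (p ∧ w) = D ∨ D = D.
Equal: no.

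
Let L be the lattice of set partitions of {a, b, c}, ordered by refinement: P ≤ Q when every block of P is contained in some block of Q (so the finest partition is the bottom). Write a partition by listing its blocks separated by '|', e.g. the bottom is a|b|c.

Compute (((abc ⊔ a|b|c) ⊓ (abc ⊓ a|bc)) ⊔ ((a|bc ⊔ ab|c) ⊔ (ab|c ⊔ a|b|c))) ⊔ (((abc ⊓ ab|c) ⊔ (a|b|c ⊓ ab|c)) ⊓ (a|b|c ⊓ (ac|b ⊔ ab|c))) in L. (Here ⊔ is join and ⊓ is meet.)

abc

abc ∨ a|b|c = abc
abc ∧ a|bc = a|bc
abc ∧ a|bc = a|bc
a|bc ∨ ab|c = abc
ab|c ∨ a|b|c = ab|c
abc ∨ ab|c = abc
a|bc ∨ abc = abc
abc ∧ ab|c = ab|c
a|b|c ∧ ab|c = a|b|c
ab|c ∨ a|b|c = ab|c
ac|b ∨ ab|c = abc
a|b|c ∧ abc = a|b|c
ab|c ∧ a|b|c = a|b|c
abc ∨ a|b|c = abc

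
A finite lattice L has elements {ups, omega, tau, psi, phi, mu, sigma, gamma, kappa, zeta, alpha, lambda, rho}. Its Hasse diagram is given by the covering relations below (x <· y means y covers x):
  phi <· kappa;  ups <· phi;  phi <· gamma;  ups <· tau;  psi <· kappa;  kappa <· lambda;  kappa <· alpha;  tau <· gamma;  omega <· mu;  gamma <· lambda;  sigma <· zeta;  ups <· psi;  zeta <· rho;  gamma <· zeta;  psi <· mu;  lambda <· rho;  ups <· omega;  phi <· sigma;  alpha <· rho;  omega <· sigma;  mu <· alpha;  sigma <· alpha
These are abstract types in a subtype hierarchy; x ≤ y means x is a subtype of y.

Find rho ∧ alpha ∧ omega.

Common lower bounds of {rho, alpha, omega}: omega, ups.
The greatest among these is omega.

omega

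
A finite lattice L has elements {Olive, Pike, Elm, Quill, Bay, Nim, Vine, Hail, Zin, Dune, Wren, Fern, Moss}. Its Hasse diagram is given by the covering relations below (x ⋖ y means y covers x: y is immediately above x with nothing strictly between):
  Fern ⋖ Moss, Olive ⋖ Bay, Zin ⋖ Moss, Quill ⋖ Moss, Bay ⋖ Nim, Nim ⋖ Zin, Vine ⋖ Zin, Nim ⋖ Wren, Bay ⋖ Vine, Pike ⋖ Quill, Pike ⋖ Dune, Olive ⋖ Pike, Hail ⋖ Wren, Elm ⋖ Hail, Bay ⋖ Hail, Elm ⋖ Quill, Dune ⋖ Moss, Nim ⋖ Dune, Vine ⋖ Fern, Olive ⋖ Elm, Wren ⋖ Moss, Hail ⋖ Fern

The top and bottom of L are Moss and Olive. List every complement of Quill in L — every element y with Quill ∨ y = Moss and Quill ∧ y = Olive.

Bay, Nim, Vine, Zin

Need y with Quill ∨ y = Moss and Quill ∧ y = Olive.
Checking each element gives: Bay, Nim, Vine, Zin.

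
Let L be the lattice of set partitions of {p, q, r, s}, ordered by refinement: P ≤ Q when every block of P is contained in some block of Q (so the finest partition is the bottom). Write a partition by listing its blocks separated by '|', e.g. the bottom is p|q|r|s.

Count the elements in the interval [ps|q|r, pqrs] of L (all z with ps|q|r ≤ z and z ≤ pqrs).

5

The interval [ps|q|r, pqrs] = {pqrs, pqs|r, prs|q, ps|qr, ps|q|r}, which has 5 elements.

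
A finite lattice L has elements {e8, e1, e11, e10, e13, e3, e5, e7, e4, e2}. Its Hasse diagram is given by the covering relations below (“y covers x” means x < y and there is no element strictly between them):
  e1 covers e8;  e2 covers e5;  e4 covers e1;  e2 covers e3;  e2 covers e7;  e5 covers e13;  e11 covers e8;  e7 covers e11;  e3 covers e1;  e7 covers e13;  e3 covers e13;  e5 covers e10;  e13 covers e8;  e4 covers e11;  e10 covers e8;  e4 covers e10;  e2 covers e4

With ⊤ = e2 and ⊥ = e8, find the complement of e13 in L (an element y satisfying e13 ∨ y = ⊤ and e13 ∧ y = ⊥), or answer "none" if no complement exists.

e4

Need y with e13 ∨ y = e2 and e13 ∧ y = e8.
Checking each element gives: e4.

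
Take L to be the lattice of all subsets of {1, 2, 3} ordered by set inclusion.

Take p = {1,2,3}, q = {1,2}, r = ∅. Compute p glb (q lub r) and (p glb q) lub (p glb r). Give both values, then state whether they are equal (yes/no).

{1,2}; {1,2}; yes

q lub r = {1,2}, so p glb (q lub r) = {1,2,3} glb {1,2} = {1,2}.
p glb q = {1,2} and p glb r = ∅, so (p glb q) lub (p glb r) = {1,2} lub ∅ = {1,2}.
Equal: yes.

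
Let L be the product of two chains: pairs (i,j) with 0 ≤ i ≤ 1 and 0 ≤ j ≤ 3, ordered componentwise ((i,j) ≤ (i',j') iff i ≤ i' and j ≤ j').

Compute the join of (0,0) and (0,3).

In a product of chains, the join is componentwise max, giving (0,3).

(0,3)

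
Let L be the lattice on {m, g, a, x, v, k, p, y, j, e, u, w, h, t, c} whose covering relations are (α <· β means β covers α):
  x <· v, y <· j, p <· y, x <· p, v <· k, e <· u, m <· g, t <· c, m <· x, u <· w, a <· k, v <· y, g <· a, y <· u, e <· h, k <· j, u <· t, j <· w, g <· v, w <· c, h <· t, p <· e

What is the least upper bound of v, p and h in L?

Common upper bounds of {v, p, h}: c, t.
The least among these is t.

t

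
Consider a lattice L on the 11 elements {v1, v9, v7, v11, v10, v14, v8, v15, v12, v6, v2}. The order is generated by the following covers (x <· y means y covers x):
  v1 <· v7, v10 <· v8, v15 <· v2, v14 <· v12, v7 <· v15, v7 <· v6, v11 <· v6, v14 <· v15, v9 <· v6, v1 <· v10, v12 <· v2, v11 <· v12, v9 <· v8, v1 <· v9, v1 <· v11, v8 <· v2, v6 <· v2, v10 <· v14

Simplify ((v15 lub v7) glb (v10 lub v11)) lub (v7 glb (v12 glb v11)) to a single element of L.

v15 ∨ v7 = v15
v10 ∨ v11 = v12
v15 ∧ v12 = v14
v12 ∧ v11 = v11
v7 ∧ v11 = v1
v14 ∨ v1 = v14

v14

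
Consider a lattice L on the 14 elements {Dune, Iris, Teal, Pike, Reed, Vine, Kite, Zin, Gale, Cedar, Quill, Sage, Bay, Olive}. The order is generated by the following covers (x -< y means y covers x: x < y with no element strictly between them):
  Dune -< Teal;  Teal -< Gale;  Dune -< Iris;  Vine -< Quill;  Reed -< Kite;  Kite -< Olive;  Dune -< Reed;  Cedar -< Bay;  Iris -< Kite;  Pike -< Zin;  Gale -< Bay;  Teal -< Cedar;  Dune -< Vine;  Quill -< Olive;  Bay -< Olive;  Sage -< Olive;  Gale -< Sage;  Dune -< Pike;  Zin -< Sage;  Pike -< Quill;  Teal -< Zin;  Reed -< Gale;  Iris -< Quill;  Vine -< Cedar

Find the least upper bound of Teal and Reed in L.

Gale

Common upper bounds of {Teal, Reed}: Bay, Gale, Olive, Sage.
The least among these is Gale.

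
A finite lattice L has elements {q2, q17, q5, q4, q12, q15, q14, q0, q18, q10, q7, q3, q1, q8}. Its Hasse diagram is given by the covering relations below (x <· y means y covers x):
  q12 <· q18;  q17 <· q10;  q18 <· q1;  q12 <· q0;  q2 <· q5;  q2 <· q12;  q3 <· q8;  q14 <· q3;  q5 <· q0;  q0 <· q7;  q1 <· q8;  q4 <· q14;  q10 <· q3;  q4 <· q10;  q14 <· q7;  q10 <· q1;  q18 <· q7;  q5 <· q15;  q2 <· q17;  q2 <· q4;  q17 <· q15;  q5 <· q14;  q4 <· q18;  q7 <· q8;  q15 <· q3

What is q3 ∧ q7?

q14

Common lower bounds of {q3, q7}: q14, q2, q4, q5.
The greatest among these is q14.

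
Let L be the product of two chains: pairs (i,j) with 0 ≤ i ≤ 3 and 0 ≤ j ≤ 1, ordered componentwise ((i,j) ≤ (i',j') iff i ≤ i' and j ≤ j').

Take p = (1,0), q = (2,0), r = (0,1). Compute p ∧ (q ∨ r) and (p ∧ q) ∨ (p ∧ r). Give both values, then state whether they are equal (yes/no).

q ∨ r = (2,1), so p ∧ (q ∨ r) = (1,0) ∧ (2,1) = (1,0).
p ∧ q = (1,0) and p ∧ r = (0,0), so (p ∧ q) ∨ (p ∧ r) = (1,0) ∨ (0,0) = (1,0).
Equal: yes.

(1,0); (1,0); yes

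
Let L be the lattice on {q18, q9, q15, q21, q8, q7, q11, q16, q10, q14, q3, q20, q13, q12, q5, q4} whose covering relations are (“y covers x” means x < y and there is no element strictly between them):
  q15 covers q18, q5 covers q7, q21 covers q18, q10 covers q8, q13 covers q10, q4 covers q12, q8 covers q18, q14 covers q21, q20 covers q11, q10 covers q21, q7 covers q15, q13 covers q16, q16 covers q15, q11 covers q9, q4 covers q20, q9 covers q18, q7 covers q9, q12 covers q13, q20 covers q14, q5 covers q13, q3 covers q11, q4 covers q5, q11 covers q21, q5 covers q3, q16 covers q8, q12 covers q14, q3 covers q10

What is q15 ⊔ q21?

q13

Common upper bounds of {q15, q21}: q12, q13, q4, q5.
The least among these is q13.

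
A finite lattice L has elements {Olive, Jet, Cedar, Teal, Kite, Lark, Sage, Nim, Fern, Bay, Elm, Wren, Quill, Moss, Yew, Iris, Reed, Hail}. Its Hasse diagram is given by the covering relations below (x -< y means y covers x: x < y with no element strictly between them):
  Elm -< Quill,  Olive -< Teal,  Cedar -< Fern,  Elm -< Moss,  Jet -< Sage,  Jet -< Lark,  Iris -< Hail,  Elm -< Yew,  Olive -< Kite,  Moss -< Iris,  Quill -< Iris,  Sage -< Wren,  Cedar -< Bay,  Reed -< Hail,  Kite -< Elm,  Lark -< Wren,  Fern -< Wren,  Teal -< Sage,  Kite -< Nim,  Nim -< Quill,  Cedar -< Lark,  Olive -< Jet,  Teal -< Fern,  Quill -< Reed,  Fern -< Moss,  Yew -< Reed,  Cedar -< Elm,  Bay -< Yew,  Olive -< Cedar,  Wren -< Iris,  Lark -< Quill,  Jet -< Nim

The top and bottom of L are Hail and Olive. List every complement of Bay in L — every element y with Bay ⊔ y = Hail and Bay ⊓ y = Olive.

Need y with Bay ∨ y = Hail and Bay ∧ y = Olive.
Checking each element gives: Sage, Teal.

Sage, Teal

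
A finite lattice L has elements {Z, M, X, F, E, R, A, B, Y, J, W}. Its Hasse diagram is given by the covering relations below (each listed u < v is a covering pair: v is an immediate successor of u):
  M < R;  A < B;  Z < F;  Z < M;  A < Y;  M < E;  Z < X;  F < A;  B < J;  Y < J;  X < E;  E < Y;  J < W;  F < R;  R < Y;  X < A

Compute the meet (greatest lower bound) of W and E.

Common lower bounds of {W, E}: E, M, X, Z.
The greatest among these is E.

E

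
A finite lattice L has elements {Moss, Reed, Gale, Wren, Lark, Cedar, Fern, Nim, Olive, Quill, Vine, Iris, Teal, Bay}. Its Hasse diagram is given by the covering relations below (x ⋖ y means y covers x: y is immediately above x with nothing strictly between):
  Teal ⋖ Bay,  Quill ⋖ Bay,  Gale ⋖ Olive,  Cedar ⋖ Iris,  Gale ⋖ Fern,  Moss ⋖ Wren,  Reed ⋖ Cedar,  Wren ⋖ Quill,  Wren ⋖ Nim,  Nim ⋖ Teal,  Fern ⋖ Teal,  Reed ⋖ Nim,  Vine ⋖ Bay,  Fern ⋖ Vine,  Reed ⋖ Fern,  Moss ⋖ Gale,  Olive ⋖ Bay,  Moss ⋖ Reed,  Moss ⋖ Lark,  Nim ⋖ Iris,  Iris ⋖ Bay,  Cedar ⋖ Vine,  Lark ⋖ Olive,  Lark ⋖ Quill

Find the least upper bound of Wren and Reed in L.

Nim

Common upper bounds of {Wren, Reed}: Bay, Iris, Nim, Teal.
The least among these is Nim.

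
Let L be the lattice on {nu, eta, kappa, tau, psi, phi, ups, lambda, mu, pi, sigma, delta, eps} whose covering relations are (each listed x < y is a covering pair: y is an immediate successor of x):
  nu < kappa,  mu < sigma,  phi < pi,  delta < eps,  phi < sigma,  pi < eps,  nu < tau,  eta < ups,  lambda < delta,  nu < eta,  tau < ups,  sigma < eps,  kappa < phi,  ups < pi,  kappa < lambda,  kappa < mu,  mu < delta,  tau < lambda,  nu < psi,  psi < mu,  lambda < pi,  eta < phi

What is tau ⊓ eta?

nu

Common lower bounds of {tau, eta}: nu.
The greatest among these is nu.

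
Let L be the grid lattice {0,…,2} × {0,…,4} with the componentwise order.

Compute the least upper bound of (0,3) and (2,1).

(2,3)

In a product of chains, the join is componentwise max, giving (2,3).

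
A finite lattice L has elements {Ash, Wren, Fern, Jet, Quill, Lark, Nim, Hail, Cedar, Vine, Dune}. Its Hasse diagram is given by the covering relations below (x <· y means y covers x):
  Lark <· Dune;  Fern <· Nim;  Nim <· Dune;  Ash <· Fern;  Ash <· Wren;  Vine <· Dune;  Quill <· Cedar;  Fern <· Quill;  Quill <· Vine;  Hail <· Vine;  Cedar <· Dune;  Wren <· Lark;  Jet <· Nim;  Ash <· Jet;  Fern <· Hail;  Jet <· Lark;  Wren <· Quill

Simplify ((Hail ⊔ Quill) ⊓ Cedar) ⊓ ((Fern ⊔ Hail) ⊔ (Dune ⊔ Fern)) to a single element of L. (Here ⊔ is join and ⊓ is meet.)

Hail ∨ Quill = Vine
Vine ∧ Cedar = Quill
Fern ∨ Hail = Hail
Dune ∨ Fern = Dune
Hail ∨ Dune = Dune
Quill ∧ Dune = Quill

Quill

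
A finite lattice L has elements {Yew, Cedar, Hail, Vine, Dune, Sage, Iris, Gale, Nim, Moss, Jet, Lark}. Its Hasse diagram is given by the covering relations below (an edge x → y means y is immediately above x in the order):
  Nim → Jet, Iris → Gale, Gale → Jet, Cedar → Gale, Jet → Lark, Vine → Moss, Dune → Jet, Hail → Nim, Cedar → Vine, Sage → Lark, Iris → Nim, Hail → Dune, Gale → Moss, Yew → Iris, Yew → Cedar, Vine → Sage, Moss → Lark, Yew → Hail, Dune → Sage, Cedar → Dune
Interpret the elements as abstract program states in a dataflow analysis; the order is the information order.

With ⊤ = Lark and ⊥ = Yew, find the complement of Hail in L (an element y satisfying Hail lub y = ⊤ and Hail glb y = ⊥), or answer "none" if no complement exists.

Need y with Hail ∨ y = Lark and Hail ∧ y = Yew.
Checking each element gives: Moss.

Moss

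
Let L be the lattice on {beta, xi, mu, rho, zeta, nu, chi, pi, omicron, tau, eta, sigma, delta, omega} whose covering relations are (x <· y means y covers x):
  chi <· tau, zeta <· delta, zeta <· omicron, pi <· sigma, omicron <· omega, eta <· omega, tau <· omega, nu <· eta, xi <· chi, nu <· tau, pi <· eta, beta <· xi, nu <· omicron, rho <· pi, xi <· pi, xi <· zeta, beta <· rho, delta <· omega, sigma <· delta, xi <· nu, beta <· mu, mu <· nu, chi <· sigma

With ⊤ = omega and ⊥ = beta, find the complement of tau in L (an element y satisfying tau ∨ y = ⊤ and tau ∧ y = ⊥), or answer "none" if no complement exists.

rho

Need y with tau ∨ y = omega and tau ∧ y = beta.
Checking each element gives: rho.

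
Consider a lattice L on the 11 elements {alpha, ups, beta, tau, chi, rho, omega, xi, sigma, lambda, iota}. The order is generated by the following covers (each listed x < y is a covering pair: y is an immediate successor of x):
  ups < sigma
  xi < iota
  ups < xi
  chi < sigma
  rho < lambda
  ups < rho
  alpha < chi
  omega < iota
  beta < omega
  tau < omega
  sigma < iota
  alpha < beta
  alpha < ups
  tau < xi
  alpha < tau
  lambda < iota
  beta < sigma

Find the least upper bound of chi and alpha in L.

Common upper bounds of {chi, alpha}: chi, iota, sigma.
The least among these is chi.

chi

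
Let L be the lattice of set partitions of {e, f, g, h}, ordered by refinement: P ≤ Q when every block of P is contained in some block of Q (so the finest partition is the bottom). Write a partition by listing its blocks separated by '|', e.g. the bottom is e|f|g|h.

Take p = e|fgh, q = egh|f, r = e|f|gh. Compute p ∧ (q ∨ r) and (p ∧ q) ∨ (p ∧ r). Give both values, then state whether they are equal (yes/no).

e|f|gh; e|f|gh; yes

q ∨ r = egh|f, so p ∧ (q ∨ r) = e|fgh ∧ egh|f = e|f|gh.
p ∧ q = e|f|gh and p ∧ r = e|f|gh, so (p ∧ q) ∨ (p ∧ r) = e|f|gh ∨ e|f|gh = e|f|gh.
Equal: yes.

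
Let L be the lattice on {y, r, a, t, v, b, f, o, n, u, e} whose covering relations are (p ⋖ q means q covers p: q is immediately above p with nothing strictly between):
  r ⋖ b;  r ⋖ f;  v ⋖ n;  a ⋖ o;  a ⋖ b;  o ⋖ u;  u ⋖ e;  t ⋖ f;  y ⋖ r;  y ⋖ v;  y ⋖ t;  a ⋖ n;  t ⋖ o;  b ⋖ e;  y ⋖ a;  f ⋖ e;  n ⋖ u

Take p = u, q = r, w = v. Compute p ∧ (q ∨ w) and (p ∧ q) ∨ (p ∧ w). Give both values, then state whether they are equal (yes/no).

q ∨ w = e, so p ∧ (q ∨ w) = u ∧ e = u.
p ∧ q = y and p ∧ w = v, so (p ∧ q) ∨ (p ∧ w) = y ∨ v = v.
Equal: no.

u; v; no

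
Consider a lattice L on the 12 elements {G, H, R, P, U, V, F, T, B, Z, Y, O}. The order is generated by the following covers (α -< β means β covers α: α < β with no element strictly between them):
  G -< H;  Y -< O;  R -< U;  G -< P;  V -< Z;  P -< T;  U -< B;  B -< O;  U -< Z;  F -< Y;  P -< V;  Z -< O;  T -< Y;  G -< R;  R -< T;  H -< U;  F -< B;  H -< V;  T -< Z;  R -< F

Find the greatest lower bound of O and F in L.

F

Common lower bounds of {O, F}: F, G, R.
The greatest among these is F.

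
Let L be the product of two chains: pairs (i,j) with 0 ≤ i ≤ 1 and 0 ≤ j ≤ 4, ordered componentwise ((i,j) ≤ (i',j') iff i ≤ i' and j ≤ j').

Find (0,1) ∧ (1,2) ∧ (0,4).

In a product of chains, the meet is componentwise min, giving (0,1).

(0,1)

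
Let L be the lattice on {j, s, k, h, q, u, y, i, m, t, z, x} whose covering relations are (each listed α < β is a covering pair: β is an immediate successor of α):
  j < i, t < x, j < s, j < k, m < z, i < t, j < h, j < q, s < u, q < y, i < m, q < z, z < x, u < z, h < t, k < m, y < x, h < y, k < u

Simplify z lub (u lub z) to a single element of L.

z

u ∨ z = z
z ∨ z = z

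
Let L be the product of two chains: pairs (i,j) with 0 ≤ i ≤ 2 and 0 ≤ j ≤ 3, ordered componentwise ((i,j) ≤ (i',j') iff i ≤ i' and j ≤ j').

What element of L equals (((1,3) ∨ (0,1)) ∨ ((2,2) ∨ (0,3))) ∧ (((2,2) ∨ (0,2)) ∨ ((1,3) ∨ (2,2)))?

(2,3)

(1,3) ∨ (0,1) = (1,3)
(2,2) ∨ (0,3) = (2,3)
(1,3) ∨ (2,3) = (2,3)
(2,2) ∨ (0,2) = (2,2)
(1,3) ∨ (2,2) = (2,3)
(2,2) ∨ (2,3) = (2,3)
(2,3) ∧ (2,3) = (2,3)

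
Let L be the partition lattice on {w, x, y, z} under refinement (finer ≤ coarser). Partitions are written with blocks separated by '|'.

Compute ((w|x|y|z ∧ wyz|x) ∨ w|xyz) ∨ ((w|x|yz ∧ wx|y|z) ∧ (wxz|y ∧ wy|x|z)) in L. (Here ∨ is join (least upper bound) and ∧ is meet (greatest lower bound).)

w|xyz

w|x|y|z ∧ wyz|x = w|x|y|z
w|x|y|z ∨ w|xyz = w|xyz
w|x|yz ∧ wx|y|z = w|x|y|z
wxz|y ∧ wy|x|z = w|x|y|z
w|x|y|z ∧ w|x|y|z = w|x|y|z
w|xyz ∨ w|x|y|z = w|xyz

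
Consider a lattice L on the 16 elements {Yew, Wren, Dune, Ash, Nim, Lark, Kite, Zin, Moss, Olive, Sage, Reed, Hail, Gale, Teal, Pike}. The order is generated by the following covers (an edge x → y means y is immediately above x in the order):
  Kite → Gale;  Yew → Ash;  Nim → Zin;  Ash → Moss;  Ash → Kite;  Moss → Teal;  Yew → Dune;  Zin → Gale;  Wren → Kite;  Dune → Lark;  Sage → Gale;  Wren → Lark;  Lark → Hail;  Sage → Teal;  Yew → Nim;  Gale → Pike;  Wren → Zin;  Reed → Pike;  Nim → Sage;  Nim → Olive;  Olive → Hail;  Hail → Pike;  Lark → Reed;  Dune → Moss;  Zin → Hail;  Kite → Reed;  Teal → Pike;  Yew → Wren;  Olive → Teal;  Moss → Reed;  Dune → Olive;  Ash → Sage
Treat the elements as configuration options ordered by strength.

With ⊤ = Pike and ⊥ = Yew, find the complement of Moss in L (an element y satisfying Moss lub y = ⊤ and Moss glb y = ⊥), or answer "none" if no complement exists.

Need y with Moss ∨ y = Pike and Moss ∧ y = Yew.
Checking each element gives: Zin.

Zin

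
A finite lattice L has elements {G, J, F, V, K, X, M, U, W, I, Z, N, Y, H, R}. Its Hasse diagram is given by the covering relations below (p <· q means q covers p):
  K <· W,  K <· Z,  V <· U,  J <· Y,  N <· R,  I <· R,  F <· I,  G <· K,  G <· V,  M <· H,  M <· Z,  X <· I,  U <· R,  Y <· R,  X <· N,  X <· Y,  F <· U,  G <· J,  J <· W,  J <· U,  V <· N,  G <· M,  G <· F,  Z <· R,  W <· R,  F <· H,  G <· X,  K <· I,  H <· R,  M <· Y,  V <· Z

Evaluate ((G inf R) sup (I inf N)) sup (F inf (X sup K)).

I

G ∧ R = G
I ∧ N = X
G ∨ X = X
X ∨ K = I
F ∧ I = F
X ∨ F = I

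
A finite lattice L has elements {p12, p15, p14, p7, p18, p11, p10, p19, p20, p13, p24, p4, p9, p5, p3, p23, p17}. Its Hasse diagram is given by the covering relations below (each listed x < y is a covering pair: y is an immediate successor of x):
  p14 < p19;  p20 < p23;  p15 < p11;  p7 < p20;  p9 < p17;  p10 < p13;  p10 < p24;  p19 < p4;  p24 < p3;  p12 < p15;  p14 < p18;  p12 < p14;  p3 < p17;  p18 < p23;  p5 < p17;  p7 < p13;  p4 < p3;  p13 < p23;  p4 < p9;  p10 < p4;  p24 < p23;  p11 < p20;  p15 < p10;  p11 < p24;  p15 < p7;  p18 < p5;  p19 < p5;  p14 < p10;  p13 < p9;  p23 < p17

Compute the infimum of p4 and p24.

p10

Common lower bounds of {p4, p24}: p10, p12, p14, p15.
The greatest among these is p10.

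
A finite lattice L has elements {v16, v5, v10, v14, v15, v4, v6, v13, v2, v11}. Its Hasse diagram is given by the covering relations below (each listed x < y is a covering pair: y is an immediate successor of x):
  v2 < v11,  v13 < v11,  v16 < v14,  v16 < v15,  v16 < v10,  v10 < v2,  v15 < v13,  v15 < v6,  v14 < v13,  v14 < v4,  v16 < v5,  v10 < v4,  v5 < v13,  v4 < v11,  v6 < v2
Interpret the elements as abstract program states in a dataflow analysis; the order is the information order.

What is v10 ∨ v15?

Common upper bounds of {v10, v15}: v11, v2.
The least among these is v2.

v2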